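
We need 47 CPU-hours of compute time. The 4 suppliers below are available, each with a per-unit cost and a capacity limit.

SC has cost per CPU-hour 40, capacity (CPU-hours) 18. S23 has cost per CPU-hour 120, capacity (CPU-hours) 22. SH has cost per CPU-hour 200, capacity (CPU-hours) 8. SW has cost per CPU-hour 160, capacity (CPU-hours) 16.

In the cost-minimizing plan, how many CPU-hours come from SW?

7

Use suppliers in increasing cost order.
Take 18 from SC at 40 → need 29 more.
Take 22 from S23 at 120 → need 7 more.
Take 7 from SW at 160 to finish.
SH: unused.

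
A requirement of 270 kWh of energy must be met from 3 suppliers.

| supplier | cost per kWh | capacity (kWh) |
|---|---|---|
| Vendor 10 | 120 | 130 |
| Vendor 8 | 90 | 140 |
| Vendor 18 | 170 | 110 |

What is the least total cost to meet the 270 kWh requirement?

28200

Use suppliers in increasing cost order.
Take 140 from Vendor 8 at 90 ; need 130 more.
Take 130 from Vendor 10 at 120 ; need 0 more.
Vendor 18: unused.
Cost = 140×90 + 130×120 = 28200.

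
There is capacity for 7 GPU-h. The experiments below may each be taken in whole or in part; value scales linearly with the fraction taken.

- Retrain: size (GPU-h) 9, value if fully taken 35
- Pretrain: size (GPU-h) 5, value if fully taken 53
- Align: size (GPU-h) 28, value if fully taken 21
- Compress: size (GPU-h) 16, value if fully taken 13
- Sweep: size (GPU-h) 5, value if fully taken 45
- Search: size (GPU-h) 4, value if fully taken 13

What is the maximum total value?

Rank by value-to-size ratio: Pretrain 53/5≈10.6, Sweep 45/5≈9, Retrain 35/9≈3.89, Search 13/4≈3.25, Compress 13/16≈0.812, Align 21/28≈0.75.
All 5 GPU-h of Pretrain fit (value 53) — 2 remain.
Only 2 GPU-h remain; take 2/5 of Sweep for value 45×2/5 = 18.
Total value = 71.

71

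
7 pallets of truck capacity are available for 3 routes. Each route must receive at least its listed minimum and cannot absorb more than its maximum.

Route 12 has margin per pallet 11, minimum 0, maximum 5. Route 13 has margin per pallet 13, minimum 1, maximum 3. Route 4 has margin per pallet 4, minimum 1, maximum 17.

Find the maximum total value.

Meeting every minimum uses 0+1+1 = 2 pallets, leaving 5.
Order the routes by margin per pallet: Route 13 13 > Route 12 11 > Route 4 4.
Route 13 takes 2 more to reach its cap of 3 → 3 left.
Route 12 has room for 5 more but only 3 remain, so it gets 3.
Total = 11×3 + 13×3 + 4×1 = 76.

76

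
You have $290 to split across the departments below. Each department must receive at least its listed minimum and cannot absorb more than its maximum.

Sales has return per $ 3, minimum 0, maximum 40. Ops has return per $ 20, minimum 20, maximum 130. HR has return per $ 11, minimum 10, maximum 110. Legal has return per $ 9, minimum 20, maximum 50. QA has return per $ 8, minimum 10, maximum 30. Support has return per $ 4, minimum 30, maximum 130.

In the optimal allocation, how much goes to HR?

Meeting every minimum uses 0+20+10+20+10+30 = 90 $, leaving 200.
Rank by return per $: Ops 20 > HR 11 > Legal 9 > QA 8 > Support 4 > Sales 3.
Ops takes 110 more to reach its cap of 130 ; 90 left.
Only 90 left; HR takes them to reach 100.

100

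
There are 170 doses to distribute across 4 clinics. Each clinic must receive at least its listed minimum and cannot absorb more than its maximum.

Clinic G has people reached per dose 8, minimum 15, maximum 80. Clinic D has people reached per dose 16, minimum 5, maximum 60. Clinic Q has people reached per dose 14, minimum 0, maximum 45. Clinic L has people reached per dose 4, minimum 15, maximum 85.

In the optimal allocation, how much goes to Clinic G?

Meeting every minimum uses 15+5+0+15 = 35 doses, leaving 135.
Rank by people reached per dose: Clinic D 16 > Clinic Q 14 > Clinic G 8 > Clinic L 4.
Give Clinic D 55 more to hit its cap of 60 ; 80 left.
Give Clinic Q 45 more to hit its cap of 45 ; 35 left.
Clinic G: +35 (room for 65) → 50. Pool exhausted.

50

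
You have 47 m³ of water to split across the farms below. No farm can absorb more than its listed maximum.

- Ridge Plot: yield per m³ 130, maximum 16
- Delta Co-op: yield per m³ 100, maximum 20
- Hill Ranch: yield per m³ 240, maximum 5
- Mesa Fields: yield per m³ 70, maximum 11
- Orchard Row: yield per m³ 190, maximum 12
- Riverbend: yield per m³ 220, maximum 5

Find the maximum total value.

7560

Highest yield per m³ first: Hill Ranch 240 > Riverbend 220 > Orchard Row 190 > Ridge Plot 130 > Delta Co-op 100 > Mesa Fields 70.
Give Hill Ranch 5 to hit its cap of 5 ; 42 left.
Give Riverbend 5 to hit its cap of 5 ; 37 left.
Orchard Row: +12 to 12 (cap) ; 25 left.
Ridge Plot: +16 to 16 (cap) ; 9 left.
Delta Co-op: +9 (room for 20) → 9. Pool exhausted.
Total = 130×16 + 100×9 + 240×5 + 190×12 + 220×5 = 7560.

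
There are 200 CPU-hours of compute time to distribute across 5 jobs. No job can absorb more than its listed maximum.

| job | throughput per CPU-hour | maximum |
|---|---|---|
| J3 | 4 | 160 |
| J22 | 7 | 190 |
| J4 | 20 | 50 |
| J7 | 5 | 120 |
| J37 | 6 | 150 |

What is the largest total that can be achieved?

Order the jobs by throughput per CPU-hour: J4 20 > J22 7 > J37 6 > J7 5 > J3 4.
Give J4 50 to hit its cap of 50 ; 150 left.
J22: +150 (room for 190) → 150. Pool exhausted.
Total = 7×150 + 20×50 = 2050.

2050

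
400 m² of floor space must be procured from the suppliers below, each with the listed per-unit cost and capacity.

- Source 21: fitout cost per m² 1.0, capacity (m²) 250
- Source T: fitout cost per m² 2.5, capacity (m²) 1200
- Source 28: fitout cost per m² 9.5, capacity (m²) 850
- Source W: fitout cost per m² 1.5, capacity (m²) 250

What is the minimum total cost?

Use suppliers in increasing cost order.
Source 21 at 1.0: take all 250 m² → 150 still needed.
Take 150 from Source W at 1.5 to finish.
Source T, Source 28: unused.
Cost = 250×1.0 + 150×1.5 = 475.

475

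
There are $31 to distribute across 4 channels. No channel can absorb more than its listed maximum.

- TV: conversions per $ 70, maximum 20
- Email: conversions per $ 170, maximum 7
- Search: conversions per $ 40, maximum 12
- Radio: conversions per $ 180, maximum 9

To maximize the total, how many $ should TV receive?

Rank by conversions per $: Radio 180 > Email 170 > TV 70 > Search 40.
Give Radio 9 to hit its cap of 9 — 22 left.
Email takes 7 to reach its cap of 7 — 15 left.
TV has room for 20 but only 15 remain, so it gets 15.

15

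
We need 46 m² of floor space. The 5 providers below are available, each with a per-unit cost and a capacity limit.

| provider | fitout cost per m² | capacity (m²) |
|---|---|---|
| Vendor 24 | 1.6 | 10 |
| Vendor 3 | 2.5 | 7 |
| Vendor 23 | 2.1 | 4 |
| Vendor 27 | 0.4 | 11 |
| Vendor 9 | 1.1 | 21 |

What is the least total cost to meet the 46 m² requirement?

51.9

Cheapest first:
Vendor 27 (0.4): use full 11 — 35 m² to go.
Vendor 9 at 1.1: take all 21 m² — 14 still needed.
Take 10 from Vendor 24 at 1.6 — need 4 more.
Vendor 23 (2.1): use full 4 — 0 m² to go.
Vendor 3: unused.
Cost = 11×0.4 + 21×1.1 + 10×1.6 + 4×2.1 = 51.9.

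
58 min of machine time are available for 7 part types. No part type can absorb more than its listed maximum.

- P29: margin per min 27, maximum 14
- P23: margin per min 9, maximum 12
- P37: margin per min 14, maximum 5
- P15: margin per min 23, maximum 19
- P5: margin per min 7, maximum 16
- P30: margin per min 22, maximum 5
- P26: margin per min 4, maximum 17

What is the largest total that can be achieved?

1124

Order the part types by margin per min: P29 27 > P15 23 > P30 22 > P37 14 > P23 9 > P5 7 > P26 4.
Give P29 14 to hit its cap of 14 → 44 left.
P15 takes 19 to reach its cap of 19 → 25 left.
P30 takes 5 to reach its cap of 5 → 20 left.
P37 takes 5 to reach its cap of 5 → 15 left.
Give P23 12 to hit its cap of 12 → 3 left.
P5: +3 (room for 16) → 3. Pool exhausted.
Total = 27×14 + 9×12 + 14×5 + 23×19 + 7×3 + 22×5 = 1124.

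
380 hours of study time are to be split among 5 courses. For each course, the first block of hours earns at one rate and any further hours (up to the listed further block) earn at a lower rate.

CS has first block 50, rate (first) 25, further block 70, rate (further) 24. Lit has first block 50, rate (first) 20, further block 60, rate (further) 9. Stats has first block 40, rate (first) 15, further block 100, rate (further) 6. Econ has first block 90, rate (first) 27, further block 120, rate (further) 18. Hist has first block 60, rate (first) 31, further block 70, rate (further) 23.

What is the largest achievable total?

Rank every tier by rate: Hist/tier1 31 > Econ/tier1 27 > CS/tier1 25 > CS/tier2 24 > Hist/tier2 23 > Lit/tier1 20 > Econ/tier2 18 > Stats/tier1 15 > Lit/tier2 9 > Stats/tier2 6.
Fill Hist tier1 block (60 at 31) — 320 left.
Econ tier1 at 27: fill all 90 — 230 left.
Fill CS tier1 block (50 at 25) — 180 left.
CS/tier2 (24): +70 — 110 left.
Hist tier2 at 23: fill all 70 — 40 left.
Lit/tier1: +40 of 50 at 20; pool empty.
Total = 31×60 + 27×90 + 25×50 + 24×70 + 23×70 + 20×40 = 9630.

9630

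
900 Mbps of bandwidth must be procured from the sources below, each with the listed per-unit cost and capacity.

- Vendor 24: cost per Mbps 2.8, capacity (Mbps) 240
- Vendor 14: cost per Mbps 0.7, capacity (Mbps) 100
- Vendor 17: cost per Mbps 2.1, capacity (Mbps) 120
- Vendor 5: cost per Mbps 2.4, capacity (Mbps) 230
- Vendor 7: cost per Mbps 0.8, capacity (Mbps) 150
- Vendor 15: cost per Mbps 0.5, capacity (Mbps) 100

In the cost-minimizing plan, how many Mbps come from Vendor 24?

200

Cheapest first:
Take 100 from Vendor 15 at 0.5 ; need 800 more.
Vendor 14 at 0.7: take all 100 Mbps ; 700 still needed.
Take 150 from Vendor 7 at 0.8 ; need 550 more.
Vendor 17 (2.1): use full 120 ; 430 Mbps to go.
Vendor 5 (2.4): use full 230 ; 200 Mbps to go.
Take 200 from Vendor 24 at 2.8 to finish.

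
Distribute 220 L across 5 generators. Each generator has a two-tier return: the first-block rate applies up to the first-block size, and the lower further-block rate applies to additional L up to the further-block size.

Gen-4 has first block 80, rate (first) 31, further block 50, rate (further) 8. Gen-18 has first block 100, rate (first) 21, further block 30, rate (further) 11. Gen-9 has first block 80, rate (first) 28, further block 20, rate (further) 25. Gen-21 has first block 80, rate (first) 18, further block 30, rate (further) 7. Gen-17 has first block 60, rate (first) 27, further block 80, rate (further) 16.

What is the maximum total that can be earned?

Treat each block as its own option and order by rate: Gen-4/T1 31 > Gen-9/T1 28 > Gen-17/T1 27 > Gen-9/T2 25 > Gen-18/T1 21 > Gen-21/T1 18 > Gen-17/T2 16 > Gen-18/T2 11 > Gen-4/T2 8 > Gen-21/T2 7.
Gen-4/T1 (31): +80 ; 140 left.
Fill Gen-9 T1 block (80 at 28) ; 60 left.
Gen-17/T1 (27): +60 ; 0 left.
Total = 31×80 + 28×80 + 27×60 = 6340.

6340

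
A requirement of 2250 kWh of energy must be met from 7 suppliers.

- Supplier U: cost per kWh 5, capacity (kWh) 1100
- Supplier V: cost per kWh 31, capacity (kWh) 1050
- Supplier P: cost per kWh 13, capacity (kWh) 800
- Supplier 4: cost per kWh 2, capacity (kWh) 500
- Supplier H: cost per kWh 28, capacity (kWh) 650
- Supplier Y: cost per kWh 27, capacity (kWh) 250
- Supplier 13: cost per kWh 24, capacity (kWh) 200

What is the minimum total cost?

Cheapest first:
Supplier 4 at 2: take all 500 kWh — 1750 still needed.
Supplier U (5): use full 1100 — 650 kWh to go.
Supplier P at 13: take 650 of its 800 — requirement met.
Supplier 13, Supplier Y, Supplier H, Supplier V: unused.
Cost = 500×2 + 1100×5 + 650×13 = 14950.

14950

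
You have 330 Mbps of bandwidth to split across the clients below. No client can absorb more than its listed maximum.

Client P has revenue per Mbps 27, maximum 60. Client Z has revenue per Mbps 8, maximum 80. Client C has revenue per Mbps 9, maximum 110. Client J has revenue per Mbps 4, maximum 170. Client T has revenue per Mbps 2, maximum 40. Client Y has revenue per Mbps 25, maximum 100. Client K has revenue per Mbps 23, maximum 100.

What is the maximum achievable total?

Highest revenue per Mbps first: Client P 27 > Client Y 25 > Client K 23 > Client C 9 > Client Z 8 > Client J 4 > Client T 2.
Client P takes 60 to reach its cap of 60 — 270 left.
Give Client Y 100 to hit its cap of 100 — 170 left.
Client K takes 100 to reach its cap of 100 — 70 left.
Only 70 left; Client C takes them to reach 70.
Total = 27×60 + 9×70 + 25×100 + 23×100 = 7050.

7050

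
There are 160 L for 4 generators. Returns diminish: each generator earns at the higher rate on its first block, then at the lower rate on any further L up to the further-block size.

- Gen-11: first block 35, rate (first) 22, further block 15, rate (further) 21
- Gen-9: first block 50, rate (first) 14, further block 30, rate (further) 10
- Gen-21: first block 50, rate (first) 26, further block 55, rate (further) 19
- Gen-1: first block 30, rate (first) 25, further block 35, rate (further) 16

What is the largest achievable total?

Order all 8 blocks by rate: Gen-21/first 26 > Gen-1/first 25 > Gen-11/first 22 > Gen-11/second 21 > Gen-21/second 19 > Gen-1/second 16 > Gen-9/first 14 > Gen-9/second 10.
Gen-21 first at 26: fill all 50 ; 110 left.
Gen-1 first at 25: fill all 30 ; 80 left.
Fill Gen-11 first block (35 at 22) ; 45 left.
Fill Gen-11 second block (15 at 21) ; 30 left.
Gen-21/second: +30 of 55 at 19; pool empty.
Total = 26×50 + 25×30 + 22×35 + 21×15 + 19×30 = 3705.

3705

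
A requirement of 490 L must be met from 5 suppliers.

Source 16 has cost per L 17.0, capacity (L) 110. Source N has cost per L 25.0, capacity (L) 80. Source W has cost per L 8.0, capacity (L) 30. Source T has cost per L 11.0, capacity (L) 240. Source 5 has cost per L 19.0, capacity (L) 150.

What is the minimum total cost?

6840

Cheapest first:
Source W at 8.0: take all 30 L — 460 still needed.
Source T at 11.0: take all 240 L — 220 still needed.
Take 110 from Source 16 at 17.0 — need 110 more.
Source 5 (19.0): take the remaining 110 — done.
Source N: unused.
Cost = 30×8.0 + 240×11.0 + 110×17.0 + 110×19.0 = 6840.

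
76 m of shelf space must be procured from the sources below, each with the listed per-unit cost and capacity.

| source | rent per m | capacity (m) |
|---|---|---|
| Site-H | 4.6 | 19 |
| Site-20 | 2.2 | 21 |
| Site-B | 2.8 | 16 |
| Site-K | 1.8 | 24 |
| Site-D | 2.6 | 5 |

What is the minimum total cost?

193.2

Cheapest first:
Site-K (1.8): use full 24 → 52 m to go.
Site-20 (2.2): use full 21 → 31 m to go.
Site-D (2.6): use full 5 → 26 m to go.
Take 16 from Site-B at 2.8 → need 10 more.
Take 10 from Site-H at 4.6 to finish.
Cost = 24×1.8 + 21×2.2 + 5×2.6 + 16×2.8 + 10×4.6 = 193.2.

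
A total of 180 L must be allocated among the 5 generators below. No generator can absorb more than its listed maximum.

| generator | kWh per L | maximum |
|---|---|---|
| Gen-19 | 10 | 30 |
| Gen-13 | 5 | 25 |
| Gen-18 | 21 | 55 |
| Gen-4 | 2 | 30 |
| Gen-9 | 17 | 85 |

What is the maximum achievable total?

2950

Highest kWh per L first: Gen-18 21 > Gen-9 17 > Gen-19 10 > Gen-13 5 > Gen-4 2.
Give Gen-18 55 to hit its cap of 55 ; 125 left.
Gen-9 takes 85 to reach its cap of 85 ; 40 left.
Gen-19 takes 30 to reach its cap of 30 ; 10 left.
Gen-13: +10 (room for 25) → 10. Pool exhausted.
Total = 10×30 + 5×10 + 21×55 + 17×85 = 2950.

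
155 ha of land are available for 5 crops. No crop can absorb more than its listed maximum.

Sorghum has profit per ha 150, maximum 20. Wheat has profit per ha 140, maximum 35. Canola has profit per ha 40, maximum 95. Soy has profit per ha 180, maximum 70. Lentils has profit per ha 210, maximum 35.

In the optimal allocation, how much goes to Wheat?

Highest profit per ha first: Lentils 210 > Soy 180 > Sorghum 150 > Wheat 140 > Canola 40.
Give Lentils 35 to hit its cap of 35 — 120 left.
Soy takes 70 to reach its cap of 70 — 50 left.
Sorghum takes 20 to reach its cap of 20 — 30 left.
Wheat has room for 35 but only 30 remain, so it gets 30.

30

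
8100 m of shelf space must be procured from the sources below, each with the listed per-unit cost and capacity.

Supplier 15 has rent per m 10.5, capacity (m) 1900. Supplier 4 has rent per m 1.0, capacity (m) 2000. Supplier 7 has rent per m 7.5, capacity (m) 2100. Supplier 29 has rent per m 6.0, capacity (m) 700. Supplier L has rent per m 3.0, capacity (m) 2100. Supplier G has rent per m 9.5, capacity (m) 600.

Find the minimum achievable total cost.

40250

Fill from the cheapest source first.
Supplier 4 at 1.0: take all 2000 m — 6100 still needed.
Take 2100 from Supplier L at 3.0 — need 4000 more.
Supplier 29 (6.0): use full 700 — 3300 m to go.
Supplier 7 at 7.5: take all 2100 m — 1200 still needed.
Supplier G at 9.5: take all 600 m — 600 still needed.
Take 600 from Supplier 15 at 10.5 to finish.
Cost = 2000×1.0 + 2100×3.0 + 700×6.0 + 2100×7.5 + 600×9.5 + 600×10.5 = 40250.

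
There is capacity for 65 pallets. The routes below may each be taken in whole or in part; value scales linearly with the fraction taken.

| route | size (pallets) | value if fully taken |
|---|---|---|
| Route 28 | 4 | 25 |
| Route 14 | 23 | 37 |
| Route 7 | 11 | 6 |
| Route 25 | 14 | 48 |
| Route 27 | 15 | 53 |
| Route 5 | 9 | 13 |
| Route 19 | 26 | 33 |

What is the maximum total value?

176

Sort by value density: Route 28 25/4≈6.25, Route 27 53/15≈3.53, Route 25 48/14≈3.43, Route 14 37/23≈1.61, Route 5 13/9≈1.44, Route 19 33/26≈1.27, Route 7 6/11≈0.545.
Take all of Route 28 (4 pallets, value 25) ; 61 pallets left.
All 15 pallets of Route 27 fit (value 53) ; 46 remain.
All 14 pallets of Route 25 fit (value 48) ; 32 remain.
Take all of Route 14 (23 pallets, value 37) ; 9 pallets left.
All 9 pallets of Route 5 fit (value 13) ; 0 remain.
Total value = 176.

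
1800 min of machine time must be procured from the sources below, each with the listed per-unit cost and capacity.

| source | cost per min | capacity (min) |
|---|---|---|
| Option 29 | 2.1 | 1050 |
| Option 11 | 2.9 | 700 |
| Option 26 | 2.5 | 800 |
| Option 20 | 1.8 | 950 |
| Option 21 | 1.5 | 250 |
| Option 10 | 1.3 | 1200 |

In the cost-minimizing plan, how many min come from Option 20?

350

Fill from the cheapest source first.
Option 10 (1.3): use full 1200 ; 600 min to go.
Option 21 (1.5): use full 250 ; 350 min to go.
Option 20 (1.8): take the remaining 350 ; done.
Option 29, Option 26, Option 11: unused.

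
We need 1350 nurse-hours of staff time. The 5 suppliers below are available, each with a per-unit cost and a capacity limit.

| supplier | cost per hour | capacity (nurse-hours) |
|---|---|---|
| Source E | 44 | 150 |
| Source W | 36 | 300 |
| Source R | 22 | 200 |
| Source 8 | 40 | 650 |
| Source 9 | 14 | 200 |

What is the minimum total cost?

Fill from the cheapest supplier first.
Source 9 at 14: take all 200 nurse-hours → 1150 still needed.
Source R (22): use full 200 → 950 nurse-hours to go.
Take 300 from Source W at 36 → need 650 more.
Source 8 (40): use full 650 → 0 nurse-hours to go.
Source E: unused.
Cost = 200×14 + 200×22 + 300×36 + 650×40 = 44000.

44000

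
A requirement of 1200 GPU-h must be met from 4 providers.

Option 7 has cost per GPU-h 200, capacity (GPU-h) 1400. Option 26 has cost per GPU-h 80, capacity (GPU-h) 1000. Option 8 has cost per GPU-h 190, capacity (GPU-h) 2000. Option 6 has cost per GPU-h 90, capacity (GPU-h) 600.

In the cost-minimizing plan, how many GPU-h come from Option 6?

200

Use providers in increasing cost order.
Take 1000 from Option 26 at 80 → need 200 more.
Option 6 (90): take the remaining 200 → done.
Option 8, Option 7: unused.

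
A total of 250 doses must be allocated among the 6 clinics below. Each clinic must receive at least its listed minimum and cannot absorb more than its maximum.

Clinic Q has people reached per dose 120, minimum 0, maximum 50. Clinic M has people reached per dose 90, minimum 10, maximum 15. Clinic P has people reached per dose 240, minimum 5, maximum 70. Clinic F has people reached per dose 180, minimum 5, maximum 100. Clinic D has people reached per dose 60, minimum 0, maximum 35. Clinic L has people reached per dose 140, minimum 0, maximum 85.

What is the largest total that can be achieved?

45500

Meeting every minimum uses 0+10+5+5+0+0 = 20 doses, leaving 230.
Rank by people reached per dose: Clinic P 240 > Clinic F 180 > Clinic L 140 > Clinic Q 120 > Clinic M 90 > Clinic D 60.
Give Clinic P 65 more to hit its cap of 70 — 165 left.
Give Clinic F 95 more to hit its cap of 100 — 70 left.
Only 70 left; Clinic L takes them to reach 70.
Total = 90×10 + 240×70 + 180×100 + 140×70 = 45500.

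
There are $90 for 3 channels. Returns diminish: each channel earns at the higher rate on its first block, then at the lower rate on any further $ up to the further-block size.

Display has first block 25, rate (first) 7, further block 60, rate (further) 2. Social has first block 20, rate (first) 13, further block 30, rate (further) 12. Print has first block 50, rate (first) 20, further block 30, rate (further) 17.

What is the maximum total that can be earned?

Treat each block as its own option and order by rate: Print/T1 20 > Print/T2 17 > Social/T1 13 > Social/T2 12 > Display/T1 7 > Display/T2 2.
Fill Print T1 block (50 at 20) — 40 left.
Print T2 at 17: fill all 30 — 10 left.
10 remain; put them into Social T1 at 13.
Total = 20×50 + 17×30 + 13×10 = 1640.

1640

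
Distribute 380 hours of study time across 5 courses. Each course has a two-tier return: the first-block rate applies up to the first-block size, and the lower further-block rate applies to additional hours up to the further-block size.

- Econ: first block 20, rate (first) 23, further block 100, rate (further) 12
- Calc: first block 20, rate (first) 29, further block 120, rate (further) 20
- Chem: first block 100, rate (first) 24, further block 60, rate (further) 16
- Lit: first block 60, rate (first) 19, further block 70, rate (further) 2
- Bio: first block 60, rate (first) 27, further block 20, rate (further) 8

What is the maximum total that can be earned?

8600

Order all 10 blocks by rate: Calc/first 29 > Bio/first 27 > Chem/first 24 > Econ/first 23 > Calc/second 20 > Lit/first 19 > Chem/second 16 > Econ/second 12 > Bio/second 8 > Lit/second 2.
Calc first at 29: fill all 20 — 360 left.
Bio/first (27): +60 — 300 left.
Chem first at 24: fill all 100 — 200 left.
Econ/first (23): +20 — 180 left.
Calc/second (20): +120 — 60 left.
Lit/first (19): +60 — 0 left.
Total = 29×20 + 27×60 + 24×100 + 23×20 + 20×120 + 19×60 = 8600.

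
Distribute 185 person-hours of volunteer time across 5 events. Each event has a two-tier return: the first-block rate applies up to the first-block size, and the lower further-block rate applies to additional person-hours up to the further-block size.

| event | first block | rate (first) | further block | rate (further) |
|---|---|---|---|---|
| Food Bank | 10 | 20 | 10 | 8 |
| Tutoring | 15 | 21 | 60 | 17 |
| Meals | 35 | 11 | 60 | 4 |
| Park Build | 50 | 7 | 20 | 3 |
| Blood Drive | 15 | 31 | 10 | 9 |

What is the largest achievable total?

2765

Rank every tier by rate: Blood Drive/T1 31 > Tutoring/T1 21 > Food Bank/T1 20 > Tutoring/T2 17 > Meals/T1 11 > Blood Drive/T2 9 > Food Bank/T2 8 > Park Build/T1 7 > Meals/T2 4 > Park Build/T2 3.
Fill Blood Drive T1 block (15 at 31) — 170 left.
Tutoring T1 at 21: fill all 15 — 155 left.
Food Bank/T1 (20): +10 — 145 left.
Tutoring/T2 (17): +60 — 85 left.
Meals/T1 (11): +35 — 50 left.
Blood Drive T2 at 9: fill all 10 — 40 left.
Food Bank T2 at 8: fill all 10 — 30 left.
Park Build T1 at 7: only 30 left, fill 30.
Total = 31×15 + 21×15 + 20×10 + 17×60 + 11×35 + 9×10 + 8×10 + 7×30 = 2765.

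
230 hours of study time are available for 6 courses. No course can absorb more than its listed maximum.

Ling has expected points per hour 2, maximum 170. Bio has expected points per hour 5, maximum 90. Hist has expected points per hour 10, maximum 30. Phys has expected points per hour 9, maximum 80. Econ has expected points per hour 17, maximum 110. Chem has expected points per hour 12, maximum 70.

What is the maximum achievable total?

Highest expected points per hour first: Econ 17 > Chem 12 > Hist 10 > Phys 9 > Bio 5 > Ling 2.
Econ: +110 to 110 (cap) → 120 left.
Chem: +70 to 70 (cap) → 50 left.
Hist: +30 to 30 (cap) → 20 left.
Only 20 left; Phys takes them to reach 20.
Total = 10×30 + 9×20 + 17×110 + 12×70 = 3190.

3190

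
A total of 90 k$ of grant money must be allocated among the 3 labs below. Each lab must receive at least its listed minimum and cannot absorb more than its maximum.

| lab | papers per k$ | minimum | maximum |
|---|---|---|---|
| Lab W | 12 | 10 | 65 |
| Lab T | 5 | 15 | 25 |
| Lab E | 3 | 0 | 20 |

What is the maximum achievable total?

Meeting every minimum uses 10+15+0 = 25 k$, leaving 65.
Rank by papers per k$: Lab W 12 > Lab T 5 > Lab E 3.
Give Lab W 55 more to hit its cap of 65 → 10 left.
Lab T: +10 to 25 (cap) → 0 left.
Total = 12×65 + 5×25 = 905.

905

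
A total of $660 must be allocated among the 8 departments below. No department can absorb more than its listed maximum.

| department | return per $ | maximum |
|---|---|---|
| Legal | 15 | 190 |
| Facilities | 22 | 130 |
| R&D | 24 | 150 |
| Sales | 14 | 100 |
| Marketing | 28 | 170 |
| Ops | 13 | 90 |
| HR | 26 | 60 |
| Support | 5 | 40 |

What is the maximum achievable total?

15030

Order the departments by return per $: Marketing 28 > HR 26 > R&D 24 > Facilities 22 > Legal 15 > Sales 14 > Ops 13 > Support 5.
Give Marketing 170 to hit its cap of 170 — 490 left.
HR takes 60 to reach its cap of 60 — 430 left.
R&D takes 150 to reach its cap of 150 — 280 left.
Facilities: +130 to 130 (cap) — 150 left.
Legal: +150 (room for 190) → 150. Pool exhausted.
Total = 15×150 + 22×130 + 24×150 + 28×170 + 26×60 = 15030.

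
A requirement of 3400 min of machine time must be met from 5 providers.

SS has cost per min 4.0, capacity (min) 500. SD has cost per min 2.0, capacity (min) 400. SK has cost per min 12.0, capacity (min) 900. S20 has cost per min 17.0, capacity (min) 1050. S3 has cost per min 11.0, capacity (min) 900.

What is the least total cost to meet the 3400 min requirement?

Fill from the cheapest provider first.
SD (2.0): use full 400 — 3000 min to go.
SS (4.0): use full 500 — 2500 min to go.
S3 at 11.0: take all 900 min — 1600 still needed.
Take 900 from SK at 12.0 — need 700 more.
S20 (17.0): take the remaining 700 — done.
Cost = 400×2.0 + 500×4.0 + 900×11.0 + 900×12.0 + 700×17.0 = 35400.

35400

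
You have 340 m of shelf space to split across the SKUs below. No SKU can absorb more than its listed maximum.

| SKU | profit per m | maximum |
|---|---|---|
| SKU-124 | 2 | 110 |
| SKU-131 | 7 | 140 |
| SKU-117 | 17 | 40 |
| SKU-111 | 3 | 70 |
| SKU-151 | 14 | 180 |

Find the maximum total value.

Order the SKUs by profit per m: SKU-117 17 > SKU-151 14 > SKU-131 7 > SKU-111 3 > SKU-124 2.
SKU-117 takes 40 to reach its cap of 40 → 300 left.
SKU-151 takes 180 to reach its cap of 180 → 120 left.
SKU-131: +120 (room for 140) → 120. Pool exhausted.
Total = 7×120 + 17×40 + 14×180 = 4040.

4040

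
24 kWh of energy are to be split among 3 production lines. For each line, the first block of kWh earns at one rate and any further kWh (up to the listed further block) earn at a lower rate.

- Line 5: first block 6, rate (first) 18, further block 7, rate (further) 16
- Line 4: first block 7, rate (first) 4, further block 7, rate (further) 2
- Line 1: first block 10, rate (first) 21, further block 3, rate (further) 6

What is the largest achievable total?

Rank every tier by rate: Line 1/first 21 > Line 5/first 18 > Line 5/second 16 > Line 1/second 6 > Line 4/first 4 > Line 4/second 2.
Line 1 first at 21: fill all 10 → 14 left.
Line 5 first at 18: fill all 6 → 8 left.
Line 5/second (16): +7 → 1 left.
Line 1 second at 6: only 1 left, fill 1.
Total = 21×10 + 18×6 + 16×7 + 6×1 = 436.

436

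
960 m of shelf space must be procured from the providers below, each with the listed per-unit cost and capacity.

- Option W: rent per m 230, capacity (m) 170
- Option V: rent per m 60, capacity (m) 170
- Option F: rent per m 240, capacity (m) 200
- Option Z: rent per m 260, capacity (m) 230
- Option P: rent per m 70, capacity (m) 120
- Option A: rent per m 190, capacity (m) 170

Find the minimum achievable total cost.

171800

Cheapest first:
Option V at 60: take all 170 m → 790 still needed.
Option P (70): use full 120 → 670 m to go.
Take 170 from Option A at 190 → need 500 more.
Option W at 230: take all 170 m → 330 still needed.
Take 200 from Option F at 240 → need 130 more.
Option Z (260): take the remaining 130 → done.
Cost = 170×60 + 120×70 + 170×190 + 170×230 + 200×240 + 130×260 = 171800.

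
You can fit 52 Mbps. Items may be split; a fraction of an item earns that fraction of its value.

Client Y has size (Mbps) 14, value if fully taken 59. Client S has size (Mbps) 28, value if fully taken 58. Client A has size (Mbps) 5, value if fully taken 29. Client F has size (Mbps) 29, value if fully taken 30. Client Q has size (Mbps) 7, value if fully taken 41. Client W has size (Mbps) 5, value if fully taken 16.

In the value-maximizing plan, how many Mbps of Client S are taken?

21

Best value per unit of size first: Client Q 41/7≈5.86, Client A 29/5≈5.8, Client Y 59/14≈4.21, Client W 16/5≈3.2, Client S 58/28≈2.07, Client F 30/29≈1.03.
Take all of Client Q (7 Mbps, value 41) → 45 Mbps left.
Take all of Client A (5 Mbps, value 29) → 40 Mbps left.
All 14 Mbps of Client Y fit (value 59) → 26 remain.
All 5 Mbps of Client W fit (value 16) → 21 remain.
Only 21 Mbps remain; take 21/28 of Client S for value 58×21/28 = 43.5.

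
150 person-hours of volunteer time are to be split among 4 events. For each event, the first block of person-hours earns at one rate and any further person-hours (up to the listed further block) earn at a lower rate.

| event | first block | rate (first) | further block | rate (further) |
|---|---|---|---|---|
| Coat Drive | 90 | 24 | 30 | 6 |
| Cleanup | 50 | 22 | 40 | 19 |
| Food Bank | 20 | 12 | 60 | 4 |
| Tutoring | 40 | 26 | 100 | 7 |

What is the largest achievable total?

Order all 8 blocks by rate: Tutoring/tier1 26 > Coat Drive/tier1 24 > Cleanup/tier1 22 > Cleanup/tier2 19 > Food Bank/tier1 12 > Tutoring/tier2 7 > Coat Drive/tier2 6 > Food Bank/tier2 4.
Fill Tutoring tier1 block (40 at 26) → 110 left.
Coat Drive tier1 at 24: fill all 90 → 20 left.
Cleanup tier1 at 22: only 20 left, fill 20.
Total = 26×40 + 24×90 + 22×20 = 3640.

3640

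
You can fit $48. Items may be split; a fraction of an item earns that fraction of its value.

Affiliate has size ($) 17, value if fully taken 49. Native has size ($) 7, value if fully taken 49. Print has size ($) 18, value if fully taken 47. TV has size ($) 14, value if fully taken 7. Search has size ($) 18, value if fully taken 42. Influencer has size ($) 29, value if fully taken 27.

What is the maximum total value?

159

Best value per unit of size first: Native 49/7≈7, Affiliate 49/17≈2.88, Print 47/18≈2.61, Search 42/18≈2.33, Influencer 27/29≈0.931, TV 7/14≈0.5.
Native: take in full, 7 $ for value 49 ; 41 left.
Take all of Affiliate (17 $, value 49) ; 24 $ left.
Print: take in full, 18 $ for value 47 ; 6 left.
Fill the last 6 $ with part of Search: 6/18 of it earns 14.
Total value = 159.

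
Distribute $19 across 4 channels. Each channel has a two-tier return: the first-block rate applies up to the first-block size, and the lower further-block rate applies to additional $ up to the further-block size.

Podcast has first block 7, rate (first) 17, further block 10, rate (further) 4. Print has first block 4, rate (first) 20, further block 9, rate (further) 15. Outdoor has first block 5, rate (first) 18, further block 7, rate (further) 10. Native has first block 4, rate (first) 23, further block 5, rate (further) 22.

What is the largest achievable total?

389

Order all 8 blocks by rate: Native/T1 23 > Native/T2 22 > Print/T1 20 > Outdoor/T1 18 > Podcast/T1 17 > Print/T2 15 > Outdoor/T2 10 > Podcast/T2 4.
Native T1 at 23: fill all 4 → 15 left.
Native T2 at 22: fill all 5 → 10 left.
Print/T1 (20): +4 → 6 left.
Outdoor T1 at 18: fill all 5 → 1 left.
Podcast/T1: +1 of 7 at 17; pool empty.
Total = 23×4 + 22×5 + 20×4 + 18×5 + 17×1 = 389.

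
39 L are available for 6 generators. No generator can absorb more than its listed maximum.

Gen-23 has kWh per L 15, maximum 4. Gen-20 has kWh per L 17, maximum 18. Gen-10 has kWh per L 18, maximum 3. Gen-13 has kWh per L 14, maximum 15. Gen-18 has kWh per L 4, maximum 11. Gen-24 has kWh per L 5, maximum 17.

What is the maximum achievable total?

616

Order the generators by kWh per L: Gen-10 18 > Gen-20 17 > Gen-23 15 > Gen-13 14 > Gen-24 5 > Gen-18 4.
Give Gen-10 3 to hit its cap of 3 ; 36 left.
Gen-20 takes 18 to reach its cap of 18 ; 18 left.
Give Gen-23 4 to hit its cap of 4 ; 14 left.
Gen-13: +14 (room for 15) → 14. Pool exhausted.
Total = 15×4 + 17×18 + 18×3 + 14×14 = 616.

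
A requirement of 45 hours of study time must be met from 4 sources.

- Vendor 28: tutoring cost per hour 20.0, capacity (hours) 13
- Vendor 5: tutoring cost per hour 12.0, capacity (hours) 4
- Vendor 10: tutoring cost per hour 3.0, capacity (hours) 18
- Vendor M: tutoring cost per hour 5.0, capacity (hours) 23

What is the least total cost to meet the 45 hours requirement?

217

Use sources in increasing cost order.
Vendor 10 at 3.0: take all 18 hours → 27 still needed.
Vendor M (5.0): use full 23 → 4 hours to go.
Vendor 5 (12.0): use full 4 → 0 hours to go.
Vendor 28: unused.
Cost = 18×3.0 + 23×5.0 + 4×12.0 = 217.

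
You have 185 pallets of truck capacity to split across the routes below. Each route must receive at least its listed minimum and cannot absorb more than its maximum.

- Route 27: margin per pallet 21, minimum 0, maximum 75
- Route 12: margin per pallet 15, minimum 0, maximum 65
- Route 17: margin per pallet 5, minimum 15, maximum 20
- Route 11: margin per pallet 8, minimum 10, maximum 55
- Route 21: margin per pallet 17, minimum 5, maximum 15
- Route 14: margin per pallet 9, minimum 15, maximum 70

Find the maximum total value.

2945

Meeting every minimum uses 0+0+15+10+5+15 = 45 pallets, leaving 140.
Rank by margin per pallet: Route 27 21 > Route 21 17 > Route 12 15 > Route 14 9 > Route 11 8 > Route 17 5.
Route 27: +75 to 75 (cap) → 65 left.
Give Route 21 10 more to hit its cap of 15 → 55 left.
Only 55 left; Route 12 takes them to reach 55.
Total = 21×75 + 15×55 + 5×15 + 8×10 + 17×15 + 9×15 = 2945.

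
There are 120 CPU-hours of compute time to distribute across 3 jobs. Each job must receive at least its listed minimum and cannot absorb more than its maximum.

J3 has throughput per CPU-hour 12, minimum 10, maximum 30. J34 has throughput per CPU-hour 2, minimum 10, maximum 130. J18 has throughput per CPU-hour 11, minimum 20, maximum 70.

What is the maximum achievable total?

Meeting every minimum uses 10+10+20 = 40 CPU-hours, leaving 80.
Order the jobs by throughput per CPU-hour: J3 12 > J18 11 > J34 2.
J3: +20 to 30 (cap) → 60 left.
Give J18 50 more to hit its cap of 70 → 10 left.
J34 has room for 120 more but only 10 remain, so it gets 20.
Total = 12×30 + 2×20 + 11×70 = 1170.

1170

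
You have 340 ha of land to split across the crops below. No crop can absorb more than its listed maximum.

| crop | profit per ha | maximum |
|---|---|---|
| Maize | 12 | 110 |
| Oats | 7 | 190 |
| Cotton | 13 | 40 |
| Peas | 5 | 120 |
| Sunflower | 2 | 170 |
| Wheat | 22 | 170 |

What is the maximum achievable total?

5720

Highest profit per ha first: Wheat 22 > Cotton 13 > Maize 12 > Oats 7 > Peas 5 > Sunflower 2.
Wheat: +170 to 170 (cap) ; 170 left.
Cotton takes 40 to reach its cap of 40 ; 130 left.
Give Maize 110 to hit its cap of 110 ; 20 left.
Oats: +20 (room for 190) → 20. Pool exhausted.
Total = 12×110 + 7×20 + 13×40 + 22×170 = 5720.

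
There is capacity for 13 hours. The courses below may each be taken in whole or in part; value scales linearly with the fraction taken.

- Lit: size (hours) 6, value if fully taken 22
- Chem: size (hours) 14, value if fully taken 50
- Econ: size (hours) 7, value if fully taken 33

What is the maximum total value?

55

Best value per unit of size first: Econ 33/7≈4.71, Lit 22/6≈3.67, Chem 50/14≈3.57.
Econ: take in full, 7 hours for value 33 — 6 left.
Lit: take in full, 6 hours for value 22 — 0 left.
Total value = 55.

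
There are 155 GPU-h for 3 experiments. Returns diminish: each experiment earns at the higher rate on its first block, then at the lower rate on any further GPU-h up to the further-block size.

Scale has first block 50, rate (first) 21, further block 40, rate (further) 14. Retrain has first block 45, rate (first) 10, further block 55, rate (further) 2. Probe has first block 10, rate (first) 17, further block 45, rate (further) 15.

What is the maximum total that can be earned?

Treat each block as its own option and order by rate: Scale/tier1 21 > Probe/tier1 17 > Probe/tier2 15 > Scale/tier2 14 > Retrain/tier1 10 > Retrain/tier2 2.
Scale/tier1 (21): +50 ; 105 left.
Probe/tier1 (17): +10 ; 95 left.
Probe tier2 at 15: fill all 45 ; 50 left.
Scale/tier2 (14): +40 ; 10 left.
Retrain/tier1: +10 of 45 at 10; pool empty.
Total = 21×50 + 17×10 + 15×45 + 14×40 + 10×10 = 2555.

2555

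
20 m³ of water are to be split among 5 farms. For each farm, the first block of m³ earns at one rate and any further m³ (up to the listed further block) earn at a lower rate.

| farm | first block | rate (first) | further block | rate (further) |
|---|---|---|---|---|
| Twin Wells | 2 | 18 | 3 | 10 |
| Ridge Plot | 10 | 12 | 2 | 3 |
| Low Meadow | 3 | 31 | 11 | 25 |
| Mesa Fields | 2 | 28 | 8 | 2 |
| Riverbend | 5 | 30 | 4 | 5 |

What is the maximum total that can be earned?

Treat each block as its own option and order by rate: Low Meadow/T1 31 > Riverbend/T1 30 > Mesa Fields/T1 28 > Low Meadow/T2 25 > Twin Wells/T1 18 > Ridge Plot/T1 12 > Twin Wells/T2 10 > Riverbend/T2 5 > Ridge Plot/T2 3 > Mesa Fields/T2 2.
Low Meadow/T1 (31): +3 ; 17 left.
Fill Riverbend T1 block (5 at 30) ; 12 left.
Fill Mesa Fields T1 block (2 at 28) ; 10 left.
Low Meadow T2 at 25: only 10 left, fill 10.
Total = 31×3 + 30×5 + 28×2 + 25×10 = 549.

549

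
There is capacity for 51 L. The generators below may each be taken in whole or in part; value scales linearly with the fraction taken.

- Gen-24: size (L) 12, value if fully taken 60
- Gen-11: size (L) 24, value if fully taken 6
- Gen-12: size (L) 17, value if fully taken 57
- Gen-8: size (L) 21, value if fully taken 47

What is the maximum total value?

Best value per unit of size first: Gen-24 60/12≈5, Gen-12 57/17≈3.35, Gen-8 47/21≈2.24, Gen-11 6/24≈0.25.
Take all of Gen-24 (12 L, value 60) ; 39 L left.
All 17 L of Gen-12 fit (value 57) ; 22 remain.
All 21 L of Gen-8 fit (value 47) ; 1 remain.
Only 1 L remain; take 1/24 of Gen-11 for value 6×1/24 = 0.25.
Total value = 164.25.

164.25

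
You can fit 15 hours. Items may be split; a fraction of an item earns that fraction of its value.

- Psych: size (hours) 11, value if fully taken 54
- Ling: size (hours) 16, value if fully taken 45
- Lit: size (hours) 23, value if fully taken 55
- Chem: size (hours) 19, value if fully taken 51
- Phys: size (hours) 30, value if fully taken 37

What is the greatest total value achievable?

Best value per unit of size first: Psych 54/11≈4.91, Ling 45/16≈2.81, Chem 51/19≈2.68, Lit 55/23≈2.39, Phys 37/30≈1.23.
Psych: take in full, 11 hours for value 54 → 4 left.
Fill the last 4 hours with part of Ling: 4/16 of it earns 11.25.
Total value = 65.25.

65.25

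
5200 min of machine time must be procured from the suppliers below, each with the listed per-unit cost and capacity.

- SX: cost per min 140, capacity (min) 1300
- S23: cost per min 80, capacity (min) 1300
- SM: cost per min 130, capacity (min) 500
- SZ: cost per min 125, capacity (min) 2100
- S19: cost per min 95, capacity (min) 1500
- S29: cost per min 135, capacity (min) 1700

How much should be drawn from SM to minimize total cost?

300

Fill from the cheapest supplier first.
S23 (80): use full 1300 — 3900 min to go.
S19 at 95: take all 1500 min — 2400 still needed.
SZ at 125: take all 2100 min — 300 still needed.
Take 300 from SM at 130 to finish.
S29, SX: unused.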